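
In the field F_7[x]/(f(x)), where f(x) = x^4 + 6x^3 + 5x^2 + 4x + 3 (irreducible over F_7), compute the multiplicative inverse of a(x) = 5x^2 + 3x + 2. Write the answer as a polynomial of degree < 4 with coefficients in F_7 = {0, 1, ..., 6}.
a(x)^(-1) ≡ x^3 + 3x^2 + x (mod f(x))

Since f is irreducible over F_7, F_7[x]/(f) is a field and a(x) ≠ 0 has an inverse. Apply the extended Euclidean algorithm to f(x) and a(x) in F_7[x]: f(x) = (3x^2 + 5x + 1)·a(x) + (5x + 1);  a(x) = (x + 6)·(5x + 1) + (3). The last nonzero remainder is the constant 3 = gcd(f, a) in F_7. Back-substituting through the division chain expresses 3 = s(x)·a(x) + t(x)·f(x) with s(x) ≡ 3x^3 + 2x^2 + 3x (mod f), so (3x^3 + 2x^2 + 3x)·a(x) ≡ 3 (mod f). Multiplying by 3^(-1) ≡ 5 in F_7 gives a(x)^(-1) ≡ 5·(3x^3 + 2x^2 + 3x) ≡ x^3 + 3x^2 + x (mod f). Check: (5x^2 + 3x + 2)·(x^3 + 3x^2 + x) = 5x^5 + 4x^4 + 2x^3 + 2x^2 + 2x ≡ 1 (mod x^4 + 6x^3 + 5x^2 + 4x + 3).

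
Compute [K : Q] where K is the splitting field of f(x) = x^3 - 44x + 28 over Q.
[K : Q] = 6

By the rational root test, any rational root of the monic integer polynomial f(x) = x^3 - 44x + 28 must be an integer dividing the constant term 28, i.e. one of ±{1, 2, 4, 7, 14, 28}. Evaluating: f(1) = -15, f(-1) = 71, f(2) = -52, f(-2) = 108, f(4) = -84, f(-4) = 140, f(7) = 63, f(-7) = -7, f(14) = 2156, f(-14) = -2100, f(28) = 20748, f(-28) = -20692; none is 0, so f has no rational root and is therefore irreducible over Q (a cubic with no linear factor over a field is irreducible). For an irreducible cubic, the Galois group is A_3 or S_3 according as the discriminant disc(f) = -4a^3 - 27b^2 = -4·(-44)^3 - 27·(28)^2 = 319568 is or is not a square in Q. Here disc(f) = 319568 is not a perfect square in Q, so the Galois group of f over Q is not contained in A_3 and must be all of S_3. The splitting field has degree |S_3| = 6 over Q, so [K : Q] = 6.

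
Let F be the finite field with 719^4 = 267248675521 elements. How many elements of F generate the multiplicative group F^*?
There are φ(267248675520) = 69712601088 primitive elements

F_q^* is cyclic of order q - 1 = 267248675520. A cyclic group of order m has exactly φ(m) generators. Here m = 267248675520 = 2^6 · 3^2 · 5 · 53 · 359 · 4877, so the number of primitive elements is φ(267248675520) = 69712601088.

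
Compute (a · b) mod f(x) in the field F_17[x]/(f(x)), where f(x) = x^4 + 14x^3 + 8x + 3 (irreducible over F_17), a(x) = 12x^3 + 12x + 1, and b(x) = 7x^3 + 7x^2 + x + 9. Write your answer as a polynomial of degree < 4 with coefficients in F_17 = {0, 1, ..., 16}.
a · b ≡ 3x^2 + 10x + 12 (mod f(x))

Multiply in F_17[x]: a(x)·b(x) = (12x^3 + 12x + 1)·(7x^3 + 7x^2 + x + 9) = 16x^6 + 16x^5 + 11x^4 + 12x^3 + 2x^2 + 7x + 9. This has degree ≥ 4, so divide by f(x) over F_17: 16x^6 + 16x^5 + 11x^4 + 12x^3 + 2x^2 + 7x + 9 = (16x^2 + 13x + 16)·(x^4 + 14x^3 + 8x + 3) + (3x^2 + 10x + 12). Hence a·b ≡ 3x^2 + 10x + 12 (mod f). (F_17[x]/(f) is a field with 17^4 = 83521 elements since f is irreducible of degree 4.)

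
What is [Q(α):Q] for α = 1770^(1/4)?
[Q(α):Q] = 4

α is a root of x^4 - 1770. By Eisenstein's criterion at the prime p = 2 (which divides the constant term 1770 but p^2 = 4 does not, since 1770 is squarefree), x^4 - 1770 is irreducible over Q. Hence [Q(α):Q] = 4.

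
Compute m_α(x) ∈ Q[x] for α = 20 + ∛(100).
m_α(x) = x^3 - 60x^2 + 1200x - 8100

Set β = α - 20 = ∛(100), so β^3 = 100. Then (α - 20)^3 - 100 = 0, i.e. α is a root of g(x) = (x - 20)^3 - 100 = x^3 - 60x^2 + 1200x - 8100. Since g(x) = h(x - 20) where h(x) = x^3 - 100, and h is irreducible over Q (because 100 is not a perfect cube, so h has no rational root, and a monic cubic with no rational root is irreducible), g is also irreducible (irreducibility is preserved under the substitution x → x - 20). Hence m_α(x) = x^3 - 60x^2 + 1200x - 8100.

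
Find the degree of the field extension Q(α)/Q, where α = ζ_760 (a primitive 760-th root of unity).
[Q(α):Q] = 288

The minimal polynomial of ζ_760 over Q is the 760-th cyclotomic polynomial Φ_760(x), which is irreducible over Q and has degree φ(760) = 288. Hence [Q(α):Q] = φ(760) = 288.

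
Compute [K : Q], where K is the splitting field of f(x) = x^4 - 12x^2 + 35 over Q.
[K : Q] = 4

Solving the quadratic in x^2: x^2 = (12 ± √(12^2 - 4·35))/2 = (12 ± √4)/2 = (12 ± 2)/2, giving x^2 = 5 or x^2 = 7. So f(x) = (x^2 - 5)(x^2 - 7) and the roots of f are ±√5, ±√7. Hence the splitting field is K = Q(√5, √7). Since 5 and 7 are distinct squarefree integers > 1, their product 35 is not a perfect square, so √7 ∉ Q(√5). By the tower law [K:Q] = [Q(√5,√7):Q(√5)] · [Q(√5):Q] = 2 · 2 = 4.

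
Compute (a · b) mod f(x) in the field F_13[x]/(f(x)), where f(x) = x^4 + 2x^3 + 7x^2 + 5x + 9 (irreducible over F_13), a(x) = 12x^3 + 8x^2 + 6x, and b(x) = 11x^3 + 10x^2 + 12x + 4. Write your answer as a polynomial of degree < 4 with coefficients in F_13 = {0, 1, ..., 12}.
a · b ≡ 5x^3 + 3x^2 + 5x + 5 (mod f(x))

Multiply in F_13[x]: a(x)·b(x) = (12x^3 + 8x^2 + 6x)·(11x^3 + 10x^2 + 12x + 4) = 2x^6 + 4x^4 + 9x^3 + 11x. This has degree ≥ 4, so divide by f(x) over F_13: 2x^6 + 4x^4 + 9x^3 + 11x = (2x^2 + 9x + 11)·(x^4 + 2x^3 + 7x^2 + 5x + 9) + (5x^3 + 3x^2 + 5x + 5). Hence a·b ≡ 5x^3 + 3x^2 + 5x + 5 (mod f). (F_13[x]/(f) is a field with 13^4 = 28561 elements since f is irreducible of degree 4.)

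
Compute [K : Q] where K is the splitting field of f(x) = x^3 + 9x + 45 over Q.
[K : Q] = 6

By the rational root test, any rational root of the monic integer polynomial f(x) = x^3 + 9x + 45 must be an integer dividing the constant term 45, i.e. one of ±{1, 3, 5, 9, 15, 45}. Evaluating: f(1) = 55, f(-1) = 35, f(3) = 99, f(-3) = -9, f(5) = 215, f(-5) = -125, f(9) = 855, f(-9) = -765, f(15) = 3555, f(-15) = -3465, f(45) = 91575, f(-45) = -91485; none is 0, so f has no rational root and is therefore irreducible over Q (a cubic with no linear factor over a field is irreducible). For an irreducible cubic, the Galois group is A_3 or S_3 according as the discriminant disc(f) = -4a^3 - 27b^2 = -4·(9)^3 - 27·(45)^2 = -57591 is or is not a square in Q. Here disc(f) = -57591 is not a perfect square in Q, so the Galois group of f over Q is not contained in A_3 and must be all of S_3. The splitting field has degree |S_3| = 6 over Q, so [K : Q] = 6.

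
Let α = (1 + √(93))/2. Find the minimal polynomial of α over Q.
m_α(x) = x^2 - x - 23

From 2α - 1 = √(93), squaring gives (2α - 1)^2 = 93, i.e. 4α^2 - 4α + 1 = 93, so α^2 - α + (1 - 93)/4 = 0. Since 93 ≡ 1 (mod 4), (1 - 93)/4 = -23 ∈ Z. The polynomial x^2 - x - 23 has discriminant 1 - 4·(-23) = 93, which is not a perfect square in Q (d = 93 is squarefree and ≠ 1), so x^2 - x - 23 is irreducible over Q. It is the minimal polynomial of α.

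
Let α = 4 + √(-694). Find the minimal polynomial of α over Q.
m_α(x) = x^2 - 8x + 710

From α - 4 = √(-694), squaring gives (α - 4)^2 = -694, i.e. α^2 - 8α + 16 = -694, so α^2 - 8α + 710 = 0. The discriminant of x^2 - 8x + 710 is (-8)^2 - 4·(710) = 64 - 2840 = -2776, and 4·(-694) is not a perfect square in Q since -694 is squarefree and ≠ 1. Hence x^2 - 8x + 710 is irreducible over Q and is the minimal polynomial of α.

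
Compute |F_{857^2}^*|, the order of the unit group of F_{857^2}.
|F_{857^2}^*| = 734448

F_{857^2} has 857^2 = 734449 elements; its multiplicative group consists of all nonzero elements, so |F_{857^2}^*| = 734449 - 1 = 734448. (It is cyclic since any finite subgroup of the multiplicative group of a field is cyclic.)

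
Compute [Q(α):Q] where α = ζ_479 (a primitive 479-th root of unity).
[Q(α):Q] = 478

The minimal polynomial of ζ_479 over Q is the 479-th cyclotomic polynomial Φ_479(x), which is irreducible over Q and has degree φ(479) = 478. Hence [Q(α):Q] = φ(479) = 478.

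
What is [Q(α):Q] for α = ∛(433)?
[Q(α):Q] = 3

The minimal polynomial of α is x^3 - 433, irreducible over Q since 433 is not a perfect cube (so x^3 - 433 has no rational root). Hence [Q(α):Q] = deg(m_α) = 3.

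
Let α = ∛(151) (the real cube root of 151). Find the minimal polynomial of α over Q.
m_α(x) = x^3 - 151

α satisfies α^3 = 151, so x^3 - 151 annihilates α. By the rational root test, a rational root p/q (in lowest terms) of x^3 - 151 would satisfy p^3 = 151 q^3, forcing q = 1 and p^3 = 151; but 151 is not a perfect cube, contradiction. A monic cubic over Q with no rational root is irreducible (any nontrivial factorization would include a linear factor). Hence x^3 - 151 is the minimal polynomial of α, and in particular [Q(α):Q] = 3.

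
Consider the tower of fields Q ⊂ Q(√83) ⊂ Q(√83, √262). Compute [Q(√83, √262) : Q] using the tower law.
[Q(√83, √262) : Q] = 4

[Q(√83):Q] = 2 (min poly x^2 - 83, irreducible since 83 is squarefree > 1). For the top step, suppose √262 ∈ Q(√83), say √262 = c + d√83 with c, d ∈ Q. Squaring: 262 = c^2 + 83d^2 + 2cd√83. Since √83 ∉ Q this forces 2cd = 0. If d = 0 then √262 = c ∈ Q, contradicting 262 squarefree > 1. If c = 0 then 262 = 83d^2, so 83·262 = (83d)^2 is a perfect square in Q — but 83·262 = 21746 is not a perfect square (since 83 and 262 are distinct squarefree integers). Contradiction. Hence √262 ∉ Q(√83), so x^2 - 262 stays irreducible over Q(√83) and [Q(√83, √262) : Q(√83)] = 2. By the tower law, [Q(√83, √262) : Q] = 2 · 2 = 4.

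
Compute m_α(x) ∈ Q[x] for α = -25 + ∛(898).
m_α(x) = x^3 + 75x^2 + 1875x + 14727

Set β = α + 25 = ∛(898), so β^3 = 898. Then (α + 25)^3 - 898 = 0, i.e. α is a root of g(x) = (x + 25)^3 - 898 = x^3 + 75x^2 + 1875x + 14727. Since g(x) = h(x + 25) where h(x) = x^3 - 898, and h is irreducible over Q (because 898 is not a perfect cube, so h has no rational root, and a monic cubic with no rational root is irreducible), g is also irreducible (irreducibility is preserved under the substitution x → x + 25). Hence m_α(x) = x^3 + 75x^2 + 1875x + 14727.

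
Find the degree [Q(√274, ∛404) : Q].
[Q(√274, ∛404) : Q] = 6

Let L = Q(√274, ∛404). Since Q(√274) ⊂ L and [Q(√274):Q] = 2, the tower law gives 2 | [L:Q]. Likewise Q(∛404) ⊂ L with [Q(∛404):Q] = 3 (because 404 is not a perfect cube), so 3 | [L:Q]. As gcd(2,3) = 1, [L:Q] is divisible by 6. Conversely L is generated over Q by √274 and ∛404, so [L:Q] ≤ 2·3 = 6. Therefore [Q(√274, ∛404) : Q] = 6.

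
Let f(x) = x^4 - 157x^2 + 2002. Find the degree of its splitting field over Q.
[K : Q] = 4

Solving the quadratic in x^2: x^2 = (157 ± √(157^2 - 4·2002))/2 = (157 ± √16641)/2 = (157 ± 129)/2, giving x^2 = 143 or x^2 = 14. So f(x) = (x^2 - 143)(x^2 - 14) and the roots of f are ±√143, ±√14. Hence the splitting field is K = Q(√143, √14). Since 143 and 14 are distinct squarefree integers > 1, their product 2002 is not a perfect square, so √14 ∉ Q(√143). By the tower law [K:Q] = [Q(√143,√14):Q(√143)] · [Q(√143):Q] = 2 · 2 = 4.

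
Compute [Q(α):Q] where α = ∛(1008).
[Q(α):Q] = 3

The minimal polynomial of α is x^3 - 1008, irreducible over Q since 1008 is not a perfect cube (so x^3 - 1008 has no rational root). Hence [Q(α):Q] = deg(m_α) = 3.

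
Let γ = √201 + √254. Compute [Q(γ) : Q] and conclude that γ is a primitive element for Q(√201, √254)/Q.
[Q(γ) : Q] = 4 (equivalently, Q(γ) = Q(√201, √254))

Obviously Q(γ) ⊆ Q(√201, √254), and [Q(√201, √254):Q] = 4 (since 201, 254 are distinct squarefree integers > 1 with 51054 not a perfect square). To show equality we compute the minimal polynomial of γ. From γ = √201 + √254: γ^2 = 201 + 2√(51054) + 254 = 455 + 2√(51054), so γ^2 - 455 = 2√(51054); squaring, (γ^2 - 455)^2 = 4·51054, i.e. γ^4 - 910γ^2 + 207025 - 204216 = 0, i.e. γ^4 - 910γ^2 + 2809 = 0. So γ is a root of x^4 - 910x^2 + 2809. This polynomial is irreducible over Q: it has no rational root (each ±√201 ± √254 is irrational), and any factorization into two quadratics over Q would force √(51054) ∈ Q (pairing opposite roots) or √201, √254 ∈ Q (other pairings), all impossible. Hence [Q(γ):Q] = 4 = [Q(√201, √254):Q], so Q(γ) = Q(√201, √254).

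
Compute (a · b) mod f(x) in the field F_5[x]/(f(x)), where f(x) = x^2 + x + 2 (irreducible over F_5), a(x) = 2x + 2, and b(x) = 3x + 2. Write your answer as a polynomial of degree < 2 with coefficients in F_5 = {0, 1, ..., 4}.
a · b ≡ 4x + 2 (mod f(x))

Multiply in F_5[x]: a(x)·b(x) = (2x + 2)·(3x + 2) = x^2 + 4. This has degree ≥ 2, so divide by f(x) over F_5: x^2 + 4 = (1)·(x^2 + x + 2) + (4x + 2). Hence a·b ≡ 4x + 2 (mod f). (F_5[x]/(f) is a field with 5^2 = 25 elements since f is irreducible of degree 2.)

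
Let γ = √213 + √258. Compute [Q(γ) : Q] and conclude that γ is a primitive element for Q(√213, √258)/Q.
[Q(γ) : Q] = 4 (equivalently, Q(γ) = Q(√213, √258))

Obviously Q(γ) ⊆ Q(√213, √258), and [Q(√213, √258):Q] = 4 (since 213, 258 are distinct squarefree integers > 1 with 54954 not a perfect square). To show equality we compute the minimal polynomial of γ. From γ = √213 + √258: γ^2 = 213 + 2√(54954) + 258 = 471 + 2√(54954), so γ^2 - 471 = 2√(54954); squaring, (γ^2 - 471)^2 = 4·54954, i.e. γ^4 - 942γ^2 + 221841 - 219816 = 0, i.e. γ^4 - 942γ^2 + 2025 = 0. So γ is a root of x^4 - 942x^2 + 2025. This polynomial is irreducible over Q: it has no rational root (each ±√213 ± √258 is irrational), and any factorization into two quadratics over Q would force √(54954) ∈ Q (pairing opposite roots) or √213, √258 ∈ Q (other pairings), all impossible. Hence [Q(γ):Q] = 4 = [Q(√213, √258):Q], so Q(γ) = Q(√213, √258).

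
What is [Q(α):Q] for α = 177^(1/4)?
[Q(α):Q] = 4

α is a root of x^4 - 177. By Eisenstein's criterion at the prime p = 3 (which divides the constant term 177 but p^2 = 9 does not, since 177 is squarefree), x^4 - 177 is irreducible over Q. Hence [Q(α):Q] = 4.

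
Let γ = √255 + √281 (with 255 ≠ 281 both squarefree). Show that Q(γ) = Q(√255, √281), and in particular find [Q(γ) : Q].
[Q(γ) : Q] = 4 (equivalently, Q(γ) = Q(√255, √281))

Obviously Q(γ) ⊆ Q(√255, √281), and [Q(√255, √281):Q] = 4 (since 255, 281 are distinct squarefree integers > 1 with 71655 not a perfect square). To show equality we compute the minimal polynomial of γ. From γ = √255 + √281: γ^2 = 255 + 2√(71655) + 281 = 536 + 2√(71655), so γ^2 - 536 = 2√(71655); squaring, (γ^2 - 536)^2 = 4·71655, i.e. γ^4 - 1072γ^2 + 287296 - 286620 = 0, i.e. γ^4 - 1072γ^2 + 676 = 0. So γ is a root of x^4 - 1072x^2 + 676. This polynomial is irreducible over Q: it has no rational root (each ±√255 ± √281 is irrational), and any factorization into two quadratics over Q would force √(71655) ∈ Q (pairing opposite roots) or √255, √281 ∈ Q (other pairings), all impossible. Hence [Q(γ):Q] = 4 = [Q(√255, √281):Q], so Q(γ) = Q(√255, √281).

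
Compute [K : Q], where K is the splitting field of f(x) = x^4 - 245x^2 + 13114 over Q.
[K : Q] = 4

Solving the quadratic in x^2: x^2 = (245 ± √(245^2 - 4·13114))/2 = (245 ± √7569)/2 = (245 ± 87)/2, giving x^2 = 79 or x^2 = 166. So f(x) = (x^2 - 79)(x^2 - 166) and the roots of f are ±√79, ±√166. Hence the splitting field is K = Q(√79, √166). Since 79 and 166 are distinct squarefree integers > 1, their product 13114 is not a perfect square, so √166 ∉ Q(√79). By the tower law [K:Q] = [Q(√79,√166):Q(√79)] · [Q(√79):Q] = 2 · 2 = 4.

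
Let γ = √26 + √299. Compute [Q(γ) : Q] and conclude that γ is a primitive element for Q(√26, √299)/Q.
[Q(γ) : Q] = 4 (equivalently, Q(γ) = Q(√26, √299))

Obviously Q(γ) ⊆ Q(√26, √299), and [Q(√26, √299):Q] = 4 (since 26, 299 are distinct squarefree integers > 1 with 7774 not a perfect square). To show equality we compute the minimal polynomial of γ. From γ = √26 + √299: γ^2 = 26 + 2√(7774) + 299 = 325 + 2√(7774), so γ^2 - 325 = 2√(7774); squaring, (γ^2 - 325)^2 = 4·7774, i.e. γ^4 - 650γ^2 + 105625 - 31096 = 0, i.e. γ^4 - 650γ^2 + 74529 = 0. So γ is a root of x^4 - 650x^2 + 74529. This polynomial is irreducible over Q: it has no rational root (each ±√26 ± √299 is irrational), and any factorization into two quadratics over Q would force √(7774) ∈ Q (pairing opposite roots) or √26, √299 ∈ Q (other pairings), all impossible. Hence [Q(γ):Q] = 4 = [Q(√26, √299):Q], so Q(γ) = Q(√26, √299).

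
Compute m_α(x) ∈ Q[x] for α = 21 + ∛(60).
m_α(x) = x^3 - 63x^2 + 1323x - 9321

Set β = α - 21 = ∛(60), so β^3 = 60. Then (α - 21)^3 - 60 = 0, i.e. α is a root of g(x) = (x - 21)^3 - 60 = x^3 - 63x^2 + 1323x - 9321. Since g(x) = h(x - 21) where h(x) = x^3 - 60, and h is irreducible over Q (because 60 is not a perfect cube, so h has no rational root, and a monic cubic with no rational root is irreducible), g is also irreducible (irreducibility is preserved under the substitution x → x - 21). Hence m_α(x) = x^3 - 63x^2 + 1323x - 9321.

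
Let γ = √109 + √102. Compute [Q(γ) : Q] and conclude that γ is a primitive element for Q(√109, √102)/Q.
[Q(γ) : Q] = 4 (equivalently, Q(γ) = Q(√109, √102))

Obviously Q(γ) ⊆ Q(√109, √102), and [Q(√109, √102):Q] = 4 (since 109, 102 are distinct squarefree integers > 1 with 11118 not a perfect square). To show equality we compute the minimal polynomial of γ. From γ = √109 + √102: γ^2 = 109 + 2√(11118) + 102 = 211 + 2√(11118), so γ^2 - 211 = 2√(11118); squaring, (γ^2 - 211)^2 = 4·11118, i.e. γ^4 - 422γ^2 + 44521 - 44472 = 0, i.e. γ^4 - 422γ^2 + 49 = 0. So γ is a root of x^4 - 422x^2 + 49. This polynomial is irreducible over Q: it has no rational root (each ±√109 ± √102 is irrational), and any factorization into two quadratics over Q would force √(11118) ∈ Q (pairing opposite roots) or √109, √102 ∈ Q (other pairings), all impossible. Hence [Q(γ):Q] = 4 = [Q(√109, √102):Q], so Q(γ) = Q(√109, √102).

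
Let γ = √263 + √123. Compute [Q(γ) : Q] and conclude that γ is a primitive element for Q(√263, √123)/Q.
[Q(γ) : Q] = 4 (equivalently, Q(γ) = Q(√263, √123))

Obviously Q(γ) ⊆ Q(√263, √123), and [Q(√263, √123):Q] = 4 (since 263, 123 are distinct squarefree integers > 1 with 32349 not a perfect square). To show equality we compute the minimal polynomial of γ. From γ = √263 + √123: γ^2 = 263 + 2√(32349) + 123 = 386 + 2√(32349), so γ^2 - 386 = 2√(32349); squaring, (γ^2 - 386)^2 = 4·32349, i.e. γ^4 - 772γ^2 + 148996 - 129396 = 0, i.e. γ^4 - 772γ^2 + 19600 = 0. So γ is a root of x^4 - 772x^2 + 19600. This polynomial is irreducible over Q: it has no rational root (each ±√263 ± √123 is irrational), and any factorization into two quadratics over Q would force √(32349) ∈ Q (pairing opposite roots) or √263, √123 ∈ Q (other pairings), all impossible. Hence [Q(γ):Q] = 4 = [Q(√263, √123):Q], so Q(γ) = Q(√263, √123).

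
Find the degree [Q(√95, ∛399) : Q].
[Q(√95, ∛399) : Q] = 6

Let L = Q(√95, ∛399). Since Q(√95) ⊂ L and [Q(√95):Q] = 2, the tower law gives 2 | [L:Q]. Likewise Q(∛399) ⊂ L with [Q(∛399):Q] = 3 (because 399 is not a perfect cube), so 3 | [L:Q]. As gcd(2,3) = 1, [L:Q] is divisible by 6. Conversely L is generated over Q by √95 and ∛399, so [L:Q] ≤ 2·3 = 6. Therefore [Q(√95, ∛399) : Q] = 6.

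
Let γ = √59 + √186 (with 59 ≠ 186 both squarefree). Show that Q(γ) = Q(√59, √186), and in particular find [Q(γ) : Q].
[Q(γ) : Q] = 4 (equivalently, Q(γ) = Q(√59, √186))

Obviously Q(γ) ⊆ Q(√59, √186), and [Q(√59, √186):Q] = 4 (since 59, 186 are distinct squarefree integers > 1 with 10974 not a perfect square). To show equality we compute the minimal polynomial of γ. From γ = √59 + √186: γ^2 = 59 + 2√(10974) + 186 = 245 + 2√(10974), so γ^2 - 245 = 2√(10974); squaring, (γ^2 - 245)^2 = 4·10974, i.e. γ^4 - 490γ^2 + 60025 - 43896 = 0, i.e. γ^4 - 490γ^2 + 16129 = 0. So γ is a root of x^4 - 490x^2 + 16129. This polynomial is irreducible over Q: it has no rational root (each ±√59 ± √186 is irrational), and any factorization into two quadratics over Q would force √(10974) ∈ Q (pairing opposite roots) or √59, √186 ∈ Q (other pairings), all impossible. Hence [Q(γ):Q] = 4 = [Q(√59, √186):Q], so Q(γ) = Q(√59, √186).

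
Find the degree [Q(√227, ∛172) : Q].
[Q(√227, ∛172) : Q] = 6

Let L = Q(√227, ∛172). Since Q(√227) ⊂ L and [Q(√227):Q] = 2, the tower law gives 2 | [L:Q]. Likewise Q(∛172) ⊂ L with [Q(∛172):Q] = 3 (because 172 is not a perfect cube), so 3 | [L:Q]. As gcd(2,3) = 1, [L:Q] is divisible by 6. Conversely L is generated over Q by √227 and ∛172, so [L:Q] ≤ 2·3 = 6. Therefore [Q(√227, ∛172) : Q] = 6.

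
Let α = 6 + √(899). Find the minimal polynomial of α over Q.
m_α(x) = x^2 - 12x - 863

From α - 6 = √(899), squaring gives (α - 6)^2 = 899, i.e. α^2 - 12α + 36 = 899, so α^2 - 12α - 863 = 0. The discriminant of x^2 - 12x - 863 is (-12)^2 - 4·(-863) = 144 + 3452 = 3596, and 4·(899) is not a perfect square in Q since 899 is squarefree and ≠ 1. Hence x^2 - 12x - 863 is irreducible over Q and is the minimal polynomial of α.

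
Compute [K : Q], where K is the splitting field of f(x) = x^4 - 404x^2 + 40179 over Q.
[K : Q] = 4

Solving the quadratic in x^2: x^2 = (404 ± √(404^2 - 4·40179))/2 = (404 ± √2500)/2 = (404 ± 50)/2, giving x^2 = 227 or x^2 = 177. So f(x) = (x^2 - 227)(x^2 - 177) and the roots of f are ±√227, ±√177. Hence the splitting field is K = Q(√227, √177). Since 227 and 177 are distinct squarefree integers > 1, their product 40179 is not a perfect square, so √177 ∉ Q(√227). By the tower law [K:Q] = [Q(√227,√177):Q(√227)] · [Q(√227):Q] = 2 · 2 = 4.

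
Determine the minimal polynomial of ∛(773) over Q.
m_α(x) = x^3 - 773

α satisfies α^3 = 773, so x^3 - 773 annihilates α. By the rational root test, a rational root p/q (in lowest terms) of x^3 - 773 would satisfy p^3 = 773 q^3, forcing q = 1 and p^3 = 773; but 773 is not a perfect cube, contradiction. A monic cubic over Q with no rational root is irreducible (any nontrivial factorization would include a linear factor). Hence x^3 - 773 is the minimal polynomial of α, and in particular [Q(α):Q] = 3.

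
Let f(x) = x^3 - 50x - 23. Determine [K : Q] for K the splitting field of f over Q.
[K : Q] = 6

By the rational root test, any rational root of the monic integer polynomial f(x) = x^3 - 50x - 23 must be an integer dividing the constant term -23, i.e. one of ±{1, 23}. Evaluating: f(1) = -72, f(-1) = 26, f(23) = 10994, f(-23) = -11040; none is 0, so f has no rational root and is therefore irreducible over Q (a cubic with no linear factor over a field is irreducible). For an irreducible cubic, the Galois group is A_3 or S_3 according as the discriminant disc(f) = -4a^3 - 27b^2 = -4·(-50)^3 - 27·(-23)^2 = 485717 is or is not a square in Q. Here disc(f) = 485717 is not a perfect square in Q, so the Galois group of f over Q is not contained in A_3 and must be all of S_3. The splitting field has degree |S_3| = 6 over Q, so [K : Q] = 6.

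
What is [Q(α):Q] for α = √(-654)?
[Q(α):Q] = 2

[Q(α):Q] equals the degree of the minimal polynomial of α. Here α^2 = -654 and x^2 + 654 is irreducible (d = -654 is squarefree, ≠ 1, hence not a square), so deg(m_α) = 2. Thus [Q(α):Q] = 2.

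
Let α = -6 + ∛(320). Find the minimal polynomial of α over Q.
m_α(x) = x^3 + 18x^2 + 108x - 104

Set β = α + 6 = ∛(320), so β^3 = 320. Then (α + 6)^3 - 320 = 0, i.e. α is a root of g(x) = (x + 6)^3 - 320 = x^3 + 18x^2 + 108x - 104. Since g(x) = h(x + 6) where h(x) = x^3 - 320, and h is irreducible over Q (because 320 is not a perfect cube, so h has no rational root, and a monic cubic with no rational root is irreducible), g is also irreducible (irreducibility is preserved under the substitution x → x + 6). Hence m_α(x) = x^3 + 18x^2 + 108x - 104.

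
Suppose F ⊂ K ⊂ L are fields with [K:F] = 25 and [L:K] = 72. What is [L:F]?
[L:F] = 1800

The tower law says that for any tower of field extensions F ⊂ K ⊂ L with finite degrees, [L:F] = [L:K] · [K:F]. Here this gives [L:F] = 72 · 25 = 1800.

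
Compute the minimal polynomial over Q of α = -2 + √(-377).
m_α(x) = x^2 + 4x + 381

From α + 2 = √(-377), squaring gives (α + 2)^2 = -377, i.e. α^2 + 4α + 4 = -377, so α^2 + 4α + 381 = 0. The discriminant of x^2 + 4x + 381 is (4)^2 - 4·(381) = 16 - 1524 = -1508, and 4·(-377) is not a perfect square in Q since -377 is squarefree and ≠ 1. Hence x^2 + 4x + 381 is irreducible over Q and is the minimal polynomial of α.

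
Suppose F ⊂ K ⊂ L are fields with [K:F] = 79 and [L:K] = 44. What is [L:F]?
[L:F] = 3476

The tower law says that for any tower of field extensions F ⊂ K ⊂ L with finite degrees, [L:F] = [L:K] · [K:F]. Here this gives [L:F] = 44 · 79 = 3476.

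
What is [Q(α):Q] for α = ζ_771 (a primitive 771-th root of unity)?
[Q(α):Q] = 512

The minimal polynomial of ζ_771 over Q is the 771-th cyclotomic polynomial Φ_771(x), which is irreducible over Q and has degree φ(771) = 512. Hence [Q(α):Q] = φ(771) = 512.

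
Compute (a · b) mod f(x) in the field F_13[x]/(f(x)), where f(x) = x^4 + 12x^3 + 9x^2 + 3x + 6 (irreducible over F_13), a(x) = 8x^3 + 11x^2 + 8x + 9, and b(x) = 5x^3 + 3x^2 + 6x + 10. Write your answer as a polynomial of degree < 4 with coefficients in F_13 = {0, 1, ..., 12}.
a · b ≡ 9x^3 + 5x^2 + x + 4 (mod f(x))

Multiply in F_13[x]: a(x)·b(x) = (8x^3 + 11x^2 + 8x + 9)·(5x^3 + 3x^2 + 6x + 10) = x^6 + x^5 + 4x^4 + 7x^3 + 3x^2 + 4x + 12. This has degree ≥ 4, so divide by f(x) over F_13: x^6 + x^5 + 4x^4 + 7x^3 + 3x^2 + 4x + 12 = (x^2 + 2x + 10)·(x^4 + 12x^3 + 9x^2 + 3x + 6) + (9x^3 + 5x^2 + x + 4). Hence a·b ≡ 9x^3 + 5x^2 + x + 4 (mod f). (F_13[x]/(f) is a field with 13^4 = 28561 elements since f is irreducible of degree 4.)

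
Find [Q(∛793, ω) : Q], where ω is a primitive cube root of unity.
[Q(∛793, ω) : Q] = 6

[Q(∛793):Q] = 3 (min poly x^3 - 793, irreducible since 793 is not a perfect cube). [Q(ω):Q] = 2 (min poly x^2 + x + 1). Since Q(∛793) ⊂ R and ω ∉ R, we have ω ∉ Q(∛793), so x^2 + x + 1 remains irreducible over Q(∛793) and [Q(∛793, ω) : Q(∛793)] = 2. By the tower law, [Q(∛793, ω) : Q] = 3 · 2 = 6. (In fact Q(∛793, ω) is the splitting field of x^3 - 793 over Q.)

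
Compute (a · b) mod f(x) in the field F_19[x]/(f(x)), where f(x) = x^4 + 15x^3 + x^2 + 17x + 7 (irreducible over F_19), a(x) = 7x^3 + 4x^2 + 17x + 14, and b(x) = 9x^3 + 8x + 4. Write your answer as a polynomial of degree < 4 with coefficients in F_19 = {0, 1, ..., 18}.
a · b ≡ 10x^3 + 15x^2 + 14 (mod f(x))

Multiply in F_19[x]: a(x)·b(x) = (7x^3 + 4x^2 + 17x + 14)·(9x^3 + 8x + 4) = 6x^6 + 17x^5 + 15x^3 + 9x + 18. This has degree ≥ 4, so divide by f(x) over F_19: 6x^6 + 17x^5 + 15x^3 + 9x + 18 = (6x^2 + 3x + 6)·(x^4 + 15x^3 + x^2 + 17x + 7) + (10x^3 + 15x^2 + 14). Hence a·b ≡ 10x^3 + 15x^2 + 14 (mod f). (F_19[x]/(f) is a field with 19^4 = 130321 elements since f is irreducible of degree 4.)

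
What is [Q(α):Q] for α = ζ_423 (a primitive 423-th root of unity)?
[Q(α):Q] = 276

The minimal polynomial of ζ_423 over Q is the 423-th cyclotomic polynomial Φ_423(x), which is irreducible over Q and has degree φ(423) = 276. Hence [Q(α):Q] = φ(423) = 276.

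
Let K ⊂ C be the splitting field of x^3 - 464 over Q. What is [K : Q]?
[K : Q] = 6

The roots of x^3 - 464 are ∛464, ω∛464, ω^2∛464 where ω = e^(2πi/3) is a primitive cube root of unity, so K = Q(∛464, ω). Now [Q(∛464):Q] = 3 (since 464 is not a perfect cube, x^3 - 464 is irreducible) and [Q(ω):Q] = 2. Both 2 and 3 divide [K:Q], and [K:Q] ≤ 3·2 = 6, so [K:Q] = 6. (Equivalently: Q(∛464) ⊂ R but ω ∉ R, so [K : Q(∛464)] = 2.)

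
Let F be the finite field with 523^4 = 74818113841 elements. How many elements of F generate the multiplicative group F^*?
There are φ(74818113840) = 17980784640 primitive elements

F_q^* is cyclic of order q - 1 = 74818113840. A cyclic group of order m has exactly φ(m) generators. Here m = 74818113840 = 2^4 · 3^2 · 5 · 17 · 29 · 131 · 1609, so the number of primitive elements is φ(74818113840) = 17980784640.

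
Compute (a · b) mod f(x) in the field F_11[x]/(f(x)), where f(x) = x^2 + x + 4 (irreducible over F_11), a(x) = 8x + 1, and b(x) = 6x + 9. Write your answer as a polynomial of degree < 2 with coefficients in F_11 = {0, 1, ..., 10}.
a · b ≡ 8x + 4 (mod f(x))

Multiply in F_11[x]: a(x)·b(x) = (8x + 1)·(6x + 9) = 4x^2 + x + 9. This has degree ≥ 2, so divide by f(x) over F_11: 4x^2 + x + 9 = (4)·(x^2 + x + 4) + (8x + 4). Hence a·b ≡ 8x + 4 (mod f). (F_11[x]/(f) is a field with 11^2 = 121 elements since f is irreducible of degree 2.)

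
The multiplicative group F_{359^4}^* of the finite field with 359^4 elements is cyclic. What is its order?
|F_{359^4}^*| = 16610312160

F_{359^4} has 359^4 = 16610312161 elements; its multiplicative group consists of all nonzero elements, so |F_{359^4}^*| = 16610312161 - 1 = 16610312160. (It is cyclic since any finite subgroup of the multiplicative group of a field is cyclic.)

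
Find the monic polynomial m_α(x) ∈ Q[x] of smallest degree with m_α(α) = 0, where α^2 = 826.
m_α(x) = x^2 - 826

α satisfies α^2 - 826 = 0, so x^2 - 826 annihilates α. Since d = 826 is squarefree and ≠ 1, it is not a perfect square in Q, so x^2 - 826 has no rational root and is therefore irreducible over Q (a degree-2 polynomial over a field is irreducible iff it has no root). Hence m_α(x) = x^2 - 826.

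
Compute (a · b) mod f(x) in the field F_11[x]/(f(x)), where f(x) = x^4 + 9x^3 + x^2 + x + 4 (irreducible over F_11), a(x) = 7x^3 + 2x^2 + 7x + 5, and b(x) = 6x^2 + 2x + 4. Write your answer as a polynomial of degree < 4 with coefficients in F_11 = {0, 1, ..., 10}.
a · b ≡ 10x^3 + 10x^2 + 2x + 9 (mod f(x))

Multiply in F_11[x]: a(x)·b(x) = (7x^3 + 2x^2 + 7x + 5)·(6x^2 + 2x + 4) = 9x^5 + 4x^4 + 8x^3 + 8x^2 + 5x + 9. This has degree ≥ 4, so divide by f(x) over F_11: 9x^5 + 4x^4 + 8x^3 + 8x^2 + 5x + 9 = (9x)·(x^4 + 9x^3 + x^2 + x + 4) + (10x^3 + 10x^2 + 2x + 9). Hence a·b ≡ 10x^3 + 10x^2 + 2x + 9 (mod f). (F_11[x]/(f) is a field with 11^4 = 14641 elements since f is irreducible of degree 4.)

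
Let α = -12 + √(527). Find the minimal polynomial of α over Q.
m_α(x) = x^2 + 24x - 383

From α + 12 = √(527), squaring gives (α + 12)^2 = 527, i.e. α^2 + 24α + 144 = 527, so α^2 + 24α - 383 = 0. The discriminant of x^2 + 24x - 383 is (24)^2 - 4·(-383) = 576 + 1532 = 2108, and 4·(527) is not a perfect square in Q since 527 is squarefree and ≠ 1. Hence x^2 + 24x - 383 is irreducible over Q and is the minimal polynomial of α.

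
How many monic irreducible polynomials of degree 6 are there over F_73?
There are 25222305336 monic irreducible polynomials of degree 6 over F_73

Each element of F_{73^6} that lies in no proper subfield is a root of exactly one monic irreducible of degree 6 over F_73, and each such polynomial has 6 distinct roots in F_{73^6}. By Möbius inversion the count is N_73(6) = (1/6) Σ_{d|6} μ(6/d) · 73^d = (1/6)(μ(6)·73^1 + μ(3)·73^2 + μ(2)·73^3 + μ(1)·73^6) = 151333832016/6 = 25222305336.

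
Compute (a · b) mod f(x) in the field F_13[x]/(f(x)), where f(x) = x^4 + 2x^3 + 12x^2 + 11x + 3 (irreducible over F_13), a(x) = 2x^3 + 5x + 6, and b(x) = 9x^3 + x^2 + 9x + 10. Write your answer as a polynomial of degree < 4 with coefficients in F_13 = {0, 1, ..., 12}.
a · b ≡ 4x^3 + 10x + 3 (mod f(x))

Multiply in F_13[x]: a(x)·b(x) = (2x^3 + 5x + 6)·(9x^3 + x^2 + 9x + 10) = 5x^6 + 2x^5 + 11x^4 + x^3 + 12x^2 + 8. This has degree ≥ 4, so divide by f(x) over F_13: 5x^6 + 2x^5 + 11x^4 + x^3 + 12x^2 + 8 = (5x^2 + 5x + 6)·(x^4 + 2x^3 + 12x^2 + 11x + 3) + (4x^3 + 10x + 3). Hence a·b ≡ 4x^3 + 10x + 3 (mod f). (F_13[x]/(f) is a field with 13^4 = 28561 elements since f is irreducible of degree 4.)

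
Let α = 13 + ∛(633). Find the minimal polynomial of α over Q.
m_α(x) = x^3 - 39x^2 + 507x - 2830

Set β = α - 13 = ∛(633), so β^3 = 633. Then (α - 13)^3 - 633 = 0, i.e. α is a root of g(x) = (x - 13)^3 - 633 = x^3 - 39x^2 + 507x - 2830. Since g(x) = h(x - 13) where h(x) = x^3 - 633, and h is irreducible over Q (because 633 is not a perfect cube, so h has no rational root, and a monic cubic with no rational root is irreducible), g is also irreducible (irreducibility is preserved under the substitution x → x - 13). Hence m_α(x) = x^3 - 39x^2 + 507x - 2830.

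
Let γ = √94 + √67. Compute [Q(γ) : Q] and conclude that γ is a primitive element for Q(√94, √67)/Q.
[Q(γ) : Q] = 4 (equivalently, Q(γ) = Q(√94, √67))

Obviously Q(γ) ⊆ Q(√94, √67), and [Q(√94, √67):Q] = 4 (since 94, 67 are distinct squarefree integers > 1 with 6298 not a perfect square). To show equality we compute the minimal polynomial of γ. From γ = √94 + √67: γ^2 = 94 + 2√(6298) + 67 = 161 + 2√(6298), so γ^2 - 161 = 2√(6298); squaring, (γ^2 - 161)^2 = 4·6298, i.e. γ^4 - 322γ^2 + 25921 - 25192 = 0, i.e. γ^4 - 322γ^2 + 729 = 0. So γ is a root of x^4 - 322x^2 + 729. This polynomial is irreducible over Q: it has no rational root (each ±√94 ± √67 is irrational), and any factorization into two quadratics over Q would force √(6298) ∈ Q (pairing opposite roots) or √94, √67 ∈ Q (other pairings), all impossible. Hence [Q(γ):Q] = 4 = [Q(√94, √67):Q], so Q(γ) = Q(√94, √67).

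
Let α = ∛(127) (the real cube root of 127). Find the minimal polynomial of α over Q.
m_α(x) = x^3 - 127

α satisfies α^3 = 127, so x^3 - 127 annihilates α. By the rational root test, a rational root p/q (in lowest terms) of x^3 - 127 would satisfy p^3 = 127 q^3, forcing q = 1 and p^3 = 127; but 127 is not a perfect cube, contradiction. A monic cubic over Q with no rational root is irreducible (any nontrivial factorization would include a linear factor). Hence x^3 - 127 is the minimal polynomial of α, and in particular [Q(α):Q] = 3.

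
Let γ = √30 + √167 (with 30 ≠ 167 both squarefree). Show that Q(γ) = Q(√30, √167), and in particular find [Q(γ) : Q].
[Q(γ) : Q] = 4 (equivalently, Q(γ) = Q(√30, √167))

Obviously Q(γ) ⊆ Q(√30, √167), and [Q(√30, √167):Q] = 4 (since 30, 167 are distinct squarefree integers > 1 with 5010 not a perfect square). To show equality we compute the minimal polynomial of γ. From γ = √30 + √167: γ^2 = 30 + 2√(5010) + 167 = 197 + 2√(5010), so γ^2 - 197 = 2√(5010); squaring, (γ^2 - 197)^2 = 4·5010, i.e. γ^4 - 394γ^2 + 38809 - 20040 = 0, i.e. γ^4 - 394γ^2 + 18769 = 0. So γ is a root of x^4 - 394x^2 + 18769. This polynomial is irreducible over Q: it has no rational root (each ±√30 ± √167 is irrational), and any factorization into two quadratics over Q would force √(5010) ∈ Q (pairing opposite roots) or √30, √167 ∈ Q (other pairings), all impossible. Hence [Q(γ):Q] = 4 = [Q(√30, √167):Q], so Q(γ) = Q(√30, √167).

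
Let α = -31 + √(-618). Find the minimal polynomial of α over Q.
m_α(x) = x^2 + 62x + 1579

From α + 31 = √(-618), squaring gives (α + 31)^2 = -618, i.e. α^2 + 62α + 961 = -618, so α^2 + 62α + 1579 = 0. The discriminant of x^2 + 62x + 1579 is (62)^2 - 4·(1579) = 3844 - 6316 = -2472, and 4·(-618) is not a perfect square in Q since -618 is squarefree and ≠ 1. Hence x^2 + 62x + 1579 is irreducible over Q and is the minimal polynomial of α.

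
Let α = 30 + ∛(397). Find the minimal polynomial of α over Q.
m_α(x) = x^3 - 90x^2 + 2700x - 27397

Set β = α - 30 = ∛(397), so β^3 = 397. Then (α - 30)^3 - 397 = 0, i.e. α is a root of g(x) = (x - 30)^3 - 397 = x^3 - 90x^2 + 2700x - 27397. Since g(x) = h(x - 30) where h(x) = x^3 - 397, and h is irreducible over Q (because 397 is not a perfect cube, so h has no rational root, and a monic cubic with no rational root is irreducible), g is also irreducible (irreducibility is preserved under the substitution x → x - 30). Hence m_α(x) = x^3 - 90x^2 + 2700x - 27397.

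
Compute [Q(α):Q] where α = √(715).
[Q(α):Q] = 2

[Q(α):Q] equals the degree of the minimal polynomial of α. Here α^2 = 715 and x^2 - 715 is irreducible (d = 715 is squarefree, ≠ 1, hence not a square), so deg(m_α) = 2. Thus [Q(α):Q] = 2.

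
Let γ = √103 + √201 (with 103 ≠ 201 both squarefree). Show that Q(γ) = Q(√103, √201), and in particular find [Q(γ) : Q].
[Q(γ) : Q] = 4 (equivalently, Q(γ) = Q(√103, √201))

Obviously Q(γ) ⊆ Q(√103, √201), and [Q(√103, √201):Q] = 4 (since 103, 201 are distinct squarefree integers > 1 with 20703 not a perfect square). To show equality we compute the minimal polynomial of γ. From γ = √103 + √201: γ^2 = 103 + 2√(20703) + 201 = 304 + 2√(20703), so γ^2 - 304 = 2√(20703); squaring, (γ^2 - 304)^2 = 4·20703, i.e. γ^4 - 608γ^2 + 92416 - 82812 = 0, i.e. γ^4 - 608γ^2 + 9604 = 0. So γ is a root of x^4 - 608x^2 + 9604. This polynomial is irreducible over Q: it has no rational root (each ±√103 ± √201 is irrational), and any factorization into two quadratics over Q would force √(20703) ∈ Q (pairing opposite roots) or √103, √201 ∈ Q (other pairings), all impossible. Hence [Q(γ):Q] = 4 = [Q(√103, √201):Q], so Q(γ) = Q(√103, √201).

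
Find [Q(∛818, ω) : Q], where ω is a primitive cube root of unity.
[Q(∛818, ω) : Q] = 6

[Q(∛818):Q] = 3 (min poly x^3 - 818, irreducible since 818 is not a perfect cube). [Q(ω):Q] = 2 (min poly x^2 + x + 1). Since Q(∛818) ⊂ R and ω ∉ R, we have ω ∉ Q(∛818), so x^2 + x + 1 remains irreducible over Q(∛818) and [Q(∛818, ω) : Q(∛818)] = 2. By the tower law, [Q(∛818, ω) : Q] = 3 · 2 = 6. (In fact Q(∛818, ω) is the splitting field of x^3 - 818 over Q.)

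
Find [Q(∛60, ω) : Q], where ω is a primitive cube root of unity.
[Q(∛60, ω) : Q] = 6

[Q(∛60):Q] = 3 (min poly x^3 - 60, irreducible since 60 is not a perfect cube). [Q(ω):Q] = 2 (min poly x^2 + x + 1). Since Q(∛60) ⊂ R and ω ∉ R, we have ω ∉ Q(∛60), so x^2 + x + 1 remains irreducible over Q(∛60) and [Q(∛60, ω) : Q(∛60)] = 2. By the tower law, [Q(∛60, ω) : Q] = 3 · 2 = 6. (In fact Q(∛60, ω) is the splitting field of x^3 - 60 over Q.)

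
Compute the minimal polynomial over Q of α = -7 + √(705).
m_α(x) = x^2 + 14x - 656

From α + 7 = √(705), squaring gives (α + 7)^2 = 705, i.e. α^2 + 14α + 49 = 705, so α^2 + 14α - 656 = 0. The discriminant of x^2 + 14x - 656 is (14)^2 - 4·(-656) = 196 + 2624 = 2820, and 4·(705) is not a perfect square in Q since 705 is squarefree and ≠ 1. Hence x^2 + 14x - 656 is irreducible over Q and is the minimal polynomial of α.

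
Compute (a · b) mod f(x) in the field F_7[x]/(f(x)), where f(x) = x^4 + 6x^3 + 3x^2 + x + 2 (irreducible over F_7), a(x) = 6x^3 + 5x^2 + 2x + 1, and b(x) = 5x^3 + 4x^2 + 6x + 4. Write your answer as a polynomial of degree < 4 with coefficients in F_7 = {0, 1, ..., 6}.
a · b ≡ 2x^3 + 5x^2 + 4x + 6 (mod f(x))

Multiply in F_7[x]: a(x)·b(x) = (6x^3 + 5x^2 + 2x + 1)·(5x^3 + 4x^2 + 6x + 4) = 2x^6 + 3x^4 + 4x^3 + x^2 + 4. This has degree ≥ 4, so divide by f(x) over F_7: 2x^6 + 3x^4 + 4x^3 + x^2 + 4 = (2x^2 + 2x + 6)·(x^4 + 6x^3 + 3x^2 + x + 2) + (2x^3 + 5x^2 + 4x + 6). Hence a·b ≡ 2x^3 + 5x^2 + 4x + 6 (mod f). (F_7[x]/(f) is a field with 7^4 = 2401 elements since f is irreducible of degree 4.)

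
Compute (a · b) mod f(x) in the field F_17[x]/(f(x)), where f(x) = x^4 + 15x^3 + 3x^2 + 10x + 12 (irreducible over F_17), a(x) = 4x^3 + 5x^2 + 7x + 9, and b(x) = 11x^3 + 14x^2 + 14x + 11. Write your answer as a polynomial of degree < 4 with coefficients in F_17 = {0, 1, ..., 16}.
a · b ≡ 8x^3 + 9x^2 + 10x + 13 (mod f(x))

Multiply in F_17[x]: a(x)·b(x) = (4x^3 + 5x^2 + 7x + 9)·(11x^3 + 14x^2 + 14x + 11) = 10x^6 + 9x^5 + 16x^4 + 5x^3 + 7x^2 + 16x + 14. This has degree ≥ 4, so divide by f(x) over F_17: 10x^6 + 9x^5 + 16x^4 + 5x^3 + 7x^2 + 16x + 14 = (10x^2 + 12x + 10)·(x^4 + 15x^3 + 3x^2 + 10x + 12) + (8x^3 + 9x^2 + 10x + 13). Hence a·b ≡ 8x^3 + 9x^2 + 10x + 13 (mod f). (F_17[x]/(f) is a field with 17^4 = 83521 elements since f is irreducible of degree 4.)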